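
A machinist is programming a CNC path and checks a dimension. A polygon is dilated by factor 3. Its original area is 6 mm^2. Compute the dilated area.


Linear scale factor k = 3
Original area = 6 mm^2
Rule: under a linear scaling by k, areas scale by k^2.
k^2 = 3^2 = 9
New area = 6 * 9
New area = 54
54 mm^2


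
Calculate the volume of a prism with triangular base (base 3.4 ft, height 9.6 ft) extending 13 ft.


Shape: triangular prism
Triangle base = 3.4 ft, triangle height = 9.6 ft, prism length L = 13 ft
Formula: V = (1/2 * b * h_tri) * L
Cross-section area = 0.5 * 3.4 * 9.6 = 16.32
V = 16.32 * 13
V = 212.16
212.16 ft^3


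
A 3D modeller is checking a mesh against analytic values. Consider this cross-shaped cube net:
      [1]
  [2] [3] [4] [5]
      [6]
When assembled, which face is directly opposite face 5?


Net: cross layout. Take square 3 as the base (bottom).
Fold the four squares in the horizontal row up around 3: 2 -> left, 4 -> right, 5 wraps to the top.
Fold 1 and 6 up from 3: 1 -> back, 6 -> front.
Opposite pairs are therefore: (1, 6), (2, 4), (3, 5).
Face 5 is opposite face 3.
face 3


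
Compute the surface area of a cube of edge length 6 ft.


Shape: cube
Side s = 6 ft
A cube has 6 square faces.
Formula: SA = 6 * s^2
s^2 = 36
SA = 6 * 36
SA = 216
216 ft^2


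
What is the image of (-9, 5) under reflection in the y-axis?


Transformation: reflection
Original point: (-9, 5)
Rule for reflection over the y-axis: (x, y) -> (-x, y)
Apply: (-9, 5) -> (9, 5)
(9, 5)


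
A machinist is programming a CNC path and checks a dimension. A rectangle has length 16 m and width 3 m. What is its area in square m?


Shape: rectangle
Length l = 16 m, Width w = 3 m
Formula: A = l * w
A = 16 * 3
A = 48
48 m^2


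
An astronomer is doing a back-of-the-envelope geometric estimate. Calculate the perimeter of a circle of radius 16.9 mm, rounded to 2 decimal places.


Shape: circle
Radius r = 16.9 mm
Formula: C = 2 * pi * r
C = 2 * pi * 16.9
C = 33.8 * pi
C = 106.19
106.19 mm


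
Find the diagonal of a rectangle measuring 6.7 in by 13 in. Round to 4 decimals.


Shape: rectangle (diagonal via Pythagoras)
Sides: 6.7 in and 13 in
Formula: d = sqrt(l^2 + w^2)
l^2 = 44.89, w^2 = 169
l^2 + w^2 = 213.89
d = sqrt(213.89)
d = 14.625
14.625 in


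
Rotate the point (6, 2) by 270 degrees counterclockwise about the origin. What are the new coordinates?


Transformation: rotation about the origin
Original point: (6, 2)
Rule for 270 deg counterclockwise: (x, y) -> (y, -x)
Apply: (6, 2) -> (2, -6)
(2, -6)


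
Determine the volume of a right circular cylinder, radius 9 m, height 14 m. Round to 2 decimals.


Shape: cylinder
Radius r = 9 m, Height h = 14 m
Formula: V = pi * r^2 * h
r^2 = 81
V = pi * 81 * 14
V = 1134 * pi
V = 3562.57
3562.57 m^3


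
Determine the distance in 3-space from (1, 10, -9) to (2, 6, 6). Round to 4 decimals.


3D distance between two points
P1 = (1, 10, -9), P2 = (2, 6, 6)
Formula: d = sqrt((x2-x1)^2 + (y2-y1)^2 + (z2-z1)^2)
dx = 2 - 1 = 1
dy = 6 - 10 = -4
dz = 6 - -9 = 15
dx^2 + dy^2 + dz^2 = 1 + 16 + 225 = 242
d = sqrt(242)
d = 15.5563
15.5563 units


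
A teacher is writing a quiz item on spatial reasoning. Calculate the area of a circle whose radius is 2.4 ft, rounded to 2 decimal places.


Shape: circle
Radius r = 2.4 ft
Formula: A = pi * r^2
r^2 = 2.4^2 = 5.76
A = pi * 5.76
A = 18.1
18.1 ft^2


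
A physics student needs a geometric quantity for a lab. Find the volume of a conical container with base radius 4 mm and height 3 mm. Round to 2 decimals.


Shape: cone
Radius r = 4 mm, Height h = 3 mm
Formula: V = (1/3) * pi * r^2 * h
r^2 = 16
pi * r^2 * h = pi * 16 * 3 = 48 * pi
V = 48 * pi / 3
V = 50.27
50.27 mm^3


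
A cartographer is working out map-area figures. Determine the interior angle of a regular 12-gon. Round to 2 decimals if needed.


Shape: regular dodecagon (12 sides)
Formula: interior angle = (n - 2) * 180 / n
(n - 2) = 10
(n - 2) * 180 = 1800
angle = 1800 / 12
angle = 150
150 degrees


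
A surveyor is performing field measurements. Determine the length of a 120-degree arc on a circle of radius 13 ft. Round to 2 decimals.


Shape: circular arc
Radius r = 13 ft, Angle = 120 degrees
Formula: L = (angle/360) * 2 * pi * r
2 * pi * r = 26 * pi
L = (120/360) * 26 * pi
L = 8.666667 * pi
L = 27.23
27.23 ft


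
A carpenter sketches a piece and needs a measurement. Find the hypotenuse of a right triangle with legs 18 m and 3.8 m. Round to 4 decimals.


Shape: right triangle
Legs a = 18 m, b = 3.8 m
Formula: c = sqrt(a^2 + b^2)
a^2 = 324, b^2 = 14.44
a^2 + b^2 = 338.44
c = sqrt(338.44)
c = 18.3967
18.3967 m


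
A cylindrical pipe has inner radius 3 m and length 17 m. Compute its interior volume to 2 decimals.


Shape: cylinder
Radius r = 3 m, Height h = 17 m
Formula: V = pi * r^2 * h
r^2 = 9
V = pi * 9 * 17
V = 153 * pi
V = 480.66
480.66 m^3


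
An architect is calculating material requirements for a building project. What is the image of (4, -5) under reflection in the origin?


Transformation: reflection
Original point: (4, -5)
Rule for reflection through the origin: (x, y) -> (-x, -y)
Apply: (4, -5) -> (-4, 5)
(-4, 5)


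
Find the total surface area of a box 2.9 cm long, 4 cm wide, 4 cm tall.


Shape: rectangular prism
l = 2.9 cm, w = 4 cm, h = 4 cm
Formula: SA = 2(lw + lh + wh)
lw = 11.6, lh = 11.6, wh = 16
lw + lh + wh = 39.2
SA = 2 * 39.2
SA = 78.4
78.4 cm^2


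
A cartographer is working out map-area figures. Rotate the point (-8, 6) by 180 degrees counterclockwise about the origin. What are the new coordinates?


Transformation: rotation about the origin
Original point: (-8, 6)
Rule for 180 deg: (x, y) -> (-x, -y)
Apply: (-8, 6) -> (8, -6)
(8, -6)


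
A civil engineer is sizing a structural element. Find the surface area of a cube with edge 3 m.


Shape: cube
Side s = 3 m
A cube has 6 square faces.
Formula: SA = 6 * s^2
s^2 = 9
SA = 6 * 9
SA = 54
54 m^2


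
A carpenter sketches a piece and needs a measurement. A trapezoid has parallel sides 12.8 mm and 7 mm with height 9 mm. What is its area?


Shape: trapezoid
Parallel sides a = 12.8 mm, b = 7 mm; Height h = 9 mm
Formula: A = (a + b) * h / 2
a + b = 12.8 + 7 = 19.8
A = 19.8 * 9 / 2
A = 178.2 / 2
A = 89.1
89.1 mm^2


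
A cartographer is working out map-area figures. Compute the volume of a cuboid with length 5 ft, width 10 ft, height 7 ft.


Shape: rectangular prism
l = 5 ft, w = 10 ft, h = 7 ft
Formula: V = l * w * h
V = 5 * 10 * 7
V = 50 * 7
V = 350
350 ft^3


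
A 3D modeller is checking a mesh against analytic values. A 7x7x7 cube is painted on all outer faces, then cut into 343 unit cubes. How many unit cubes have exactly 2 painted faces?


Large cube: 7 x 7 x 7, cut into unit cubes.
n = 7, so n - 2 = 5
Cubes with 2 painted faces lie along the edges, excluding corners.
A cube has 12 edges; each contributes (n - 2) = 5 such cubes.
Count = 12 * 5 = 60
60 unit cubes


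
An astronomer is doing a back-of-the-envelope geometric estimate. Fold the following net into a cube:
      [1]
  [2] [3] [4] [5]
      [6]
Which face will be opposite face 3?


Net: cross layout. Take square 3 as the base (bottom).
Fold the four squares in the horizontal row up around 3: 2 -> left, 4 -> right, 5 wraps to the top.
Fold 1 and 6 up from 3: 1 -> back, 6 -> front.
Opposite pairs are therefore: (1, 6), (2, 4), (3, 5).
Face 3 is opposite face 5.
face 5


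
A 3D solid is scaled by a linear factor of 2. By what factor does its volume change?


Linear scale factor k = 2
Rule: under a linear scaling by k, volumes scale by k^3.
k^3 = 2 * 2 * 2
k^3 = 4 * 2
k^3 = 8
Volume scales by a factor of 8.
8 (dimensionless)


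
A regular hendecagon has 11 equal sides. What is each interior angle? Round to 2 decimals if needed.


Shape: regular hendecagon (11 sides)
Formula: interior angle = (n - 2) * 180 / n
(n - 2) = 9
(n - 2) * 180 = 1620
angle = 1620 / 11
angle = 147.27
147.27 degrees


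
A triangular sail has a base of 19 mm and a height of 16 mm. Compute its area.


Shape: triangle
Base b = 19 mm, Height h = 16 mm
Formula: A = (1/2) * b * h
A = 0.5 * 19 * 16
A = 0.5 * 304
A = 152
152 mm^2


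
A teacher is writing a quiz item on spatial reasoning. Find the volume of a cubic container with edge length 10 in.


Shape: cube
Side s = 10 in
Formula: V = s^3
V = 10 * 10 * 10
V = 100 * 10
V = 1000
1000 in^3


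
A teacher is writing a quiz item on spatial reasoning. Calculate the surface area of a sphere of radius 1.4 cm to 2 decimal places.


Shape: sphere
Radius r = 1.4 cm
Formula: SA = 4 * pi * r^2
r^2 = 1.96
SA = 4 * pi * 1.96
SA = 7.84 * pi
SA = 24.63
24.63 cm^2


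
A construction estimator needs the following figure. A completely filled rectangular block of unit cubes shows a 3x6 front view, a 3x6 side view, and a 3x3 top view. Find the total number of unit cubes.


Orthographic views of a solid rectangular block:
Front view 3 x 6 -> length = 3, height = 6
Side view 3 x 6 -> width = 3, height = 6 (consistent)
Top view 3 x 3 -> confirms length = 3, width = 3
The block is 3 x 3 x 6.
Total unit cubes = 3 * 3 * 6 = 54
54 unit cubes


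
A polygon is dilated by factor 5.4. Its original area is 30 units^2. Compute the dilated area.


Linear scale factor k = 5.4
Original area = 30 units^2
Rule: under a linear scaling by k, areas scale by k^2.
k^2 = 5.4^2 = 29.16
New area = 30 * 29.16
New area = 874.8
874.8 units^2


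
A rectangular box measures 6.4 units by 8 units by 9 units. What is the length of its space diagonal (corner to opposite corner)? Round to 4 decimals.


Shape: rectangular box (space diagonal)
l = 6.4 units, w = 8 units, h = 9 units
Visualize: the diagonal of the base, then a right triangle with that diagonal and the height.
Formula: d = sqrt(l^2 + w^2 + h^2)
l^2 + w^2 + h^2 = 40.96 + 64 + 81 = 185.96
d = sqrt(185.96)
d = 13.6367
13.6367 units


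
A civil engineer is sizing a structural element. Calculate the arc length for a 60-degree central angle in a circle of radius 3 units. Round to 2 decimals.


Shape: circular arc
Radius r = 3 units, Angle = 60 degrees
Formula: L = (angle/360) * 2 * pi * r
2 * pi * r = 6 * pi
L = (60/360) * 6 * pi
L = 1 * pi
L = 3.14
3.14 units


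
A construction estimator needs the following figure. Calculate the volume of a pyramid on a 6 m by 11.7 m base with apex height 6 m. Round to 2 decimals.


Shape: rectangular pyramid
Base: 6 m x 11.7 m, Height h = 6 m
Formula: V = (1/3) * base_area * h
base_area = 6 * 11.7 = 70.2
base_area * h = 70.2 * 6 = 421.2
V = 421.2 / 3
V = 140.4
140.4 m^3


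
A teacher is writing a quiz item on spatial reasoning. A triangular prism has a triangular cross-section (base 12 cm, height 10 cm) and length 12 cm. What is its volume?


Shape: triangular prism
Triangle base = 12 cm, triangle height = 10 cm, prism length L = 12 cm
Formula: V = (1/2 * b * h_tri) * L
Cross-section area = 0.5 * 12 * 10 = 60
V = 60 * 12
V = 720
720 cm^3


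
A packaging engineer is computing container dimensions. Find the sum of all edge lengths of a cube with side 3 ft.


Shape: cube
Side s = 3 ft
A cube has 12 edges, all equal.
Formula: total edge length = 12 * s
Total = 12 * 3
Total = 36
36 ft


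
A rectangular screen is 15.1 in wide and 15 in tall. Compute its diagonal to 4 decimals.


Shape: rectangle (diagonal via Pythagoras)
Sides: 15.1 in and 15 in
Formula: d = sqrt(l^2 + w^2)
l^2 = 228.01, w^2 = 225
l^2 + w^2 = 453.01
d = sqrt(453.01)
d = 21.284
21.284 in


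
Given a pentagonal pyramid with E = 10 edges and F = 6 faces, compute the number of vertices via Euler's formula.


Polyhedron: pentagonal pyramid
Euler's formula for convex polyhedra: V - E + F = 2
Given: E = 10 edges and F = 6 faces
Solve for V:
V = 2 + E - F = 2 + 10 - 6 = 6
6 vertices


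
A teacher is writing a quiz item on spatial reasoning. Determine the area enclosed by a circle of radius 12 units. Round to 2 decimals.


Shape: circle
Radius r = 12 units
Formula: A = pi * r^2
r^2 = 12^2 = 144
A = pi * 144
A = 452.39
452.39 units^2


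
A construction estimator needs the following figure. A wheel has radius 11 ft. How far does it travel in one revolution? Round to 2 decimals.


Shape: circle
Radius r = 11 ft
Formula: C = 2 * pi * r
C = 2 * pi * 11
C = 22 * pi
C = 69.12
69.12 ft


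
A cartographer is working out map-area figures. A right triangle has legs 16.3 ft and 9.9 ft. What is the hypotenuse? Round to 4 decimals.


Shape: right triangle
Legs a = 16.3 ft, b = 9.9 ft
Formula: c = sqrt(a^2 + b^2)
a^2 = 265.69, b^2 = 98.01
a^2 + b^2 = 363.7
c = sqrt(363.7)
c = 19.0709
19.0709 ft


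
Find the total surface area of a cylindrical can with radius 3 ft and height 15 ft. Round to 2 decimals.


Shape: closed cylinder
Radius r = 3 ft, Height h = 15 ft
Formula: SA = 2*pi*r^2 + 2*pi*r*h = 2*pi*r*(r + h)
r + h = 18
2 * r * (r + h) = 2 * 3 * 18 = 108
SA = 108 * pi
SA = 339.29
339.29 ft^2


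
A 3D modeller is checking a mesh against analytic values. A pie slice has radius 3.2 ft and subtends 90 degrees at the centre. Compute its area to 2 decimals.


Shape: circular sector
Radius r = 3.2 ft, Angle = 90 degrees
Formula: A = (angle/360) * pi * r^2
r^2 = 10.24
Fraction of circle = 90/360
A = (90/360) * pi * 10.24
A = 2.56 * pi
A = 8.04
8.04 ft^2


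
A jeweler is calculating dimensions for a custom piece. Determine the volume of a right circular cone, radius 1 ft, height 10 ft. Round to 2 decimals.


Shape: cone
Radius r = 1 ft, Height h = 10 ft
Formula: V = (1/3) * pi * r^2 * h
r^2 = 1
pi * r^2 * h = pi * 1 * 10 = 10 * pi
V = 10 * pi / 3
V = 10.47
10.47 ft^3


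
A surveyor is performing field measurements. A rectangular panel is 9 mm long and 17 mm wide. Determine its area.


Shape: rectangle
Length l = 9 mm, Width w = 17 mm
Formula: A = l * w
A = 9 * 17
A = 153
153 mm^2


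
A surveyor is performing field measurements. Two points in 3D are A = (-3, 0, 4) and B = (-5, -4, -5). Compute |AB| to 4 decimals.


3D distance between two points
P1 = (-3, 0, 4), P2 = (-5, -4, -5)
Formula: d = sqrt((x2-x1)^2 + (y2-y1)^2 + (z2-z1)^2)
dx = -5 - -3 = -2
dy = -4 - 0 = -4
dz = -5 - 4 = -9
dx^2 + dy^2 + dz^2 = 4 + 16 + 81 = 101
d = sqrt(101)
d = 10.0499
10.0499 units


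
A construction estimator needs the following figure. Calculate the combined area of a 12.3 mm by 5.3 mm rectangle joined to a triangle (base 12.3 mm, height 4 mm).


Composite shape: rectangle + triangle
Rectangle area = 12.3 * 5.3 = 65.19
Triangle area = 0.5 * 12.3 * 4 = 24.6
Total = 65.19 + 24.6
Total = 89.79
89.79 mm^2


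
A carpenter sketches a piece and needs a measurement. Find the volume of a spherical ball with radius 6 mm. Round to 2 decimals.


Shape: sphere
Radius r = 6 mm
Formula: V = (4/3) * pi * r^3
r^3 = 216
(4/3) * 216 = 288
V = 288 * pi
V = 904.78
904.78 mm^3


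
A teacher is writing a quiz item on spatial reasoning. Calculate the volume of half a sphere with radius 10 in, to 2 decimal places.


Shape: hemisphere (half of a sphere)
Radius r = 10 in
Formula: V = (1/2) * (4/3) * pi * r^3 = (2/3) * pi * r^3
r^3 = 1000
(2/3) * 1000 = 666.666667
V = 666.666667 * pi
V = 2094.4
2094.4 in^3


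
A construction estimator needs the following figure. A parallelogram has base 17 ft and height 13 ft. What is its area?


Shape: parallelogram
Base b = 17 ft, Height h = 13 ft
Formula: A = b * h
A = 17 * 13
A = 221
221 ft^2


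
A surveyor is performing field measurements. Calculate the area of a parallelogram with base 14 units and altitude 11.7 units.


Shape: parallelogram
Base b = 14 units, Height h = 11.7 units
Formula: A = b * h
A = 14 * 11.7
A = 163.8
163.8 units^2


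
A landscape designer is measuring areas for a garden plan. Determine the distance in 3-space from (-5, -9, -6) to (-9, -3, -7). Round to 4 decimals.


3D distance between two points
P1 = (-5, -9, -6), P2 = (-9, -3, -7)
Formula: d = sqrt((x2-x1)^2 + (y2-y1)^2 + (z2-z1)^2)
dx = -9 - -5 = -4
dy = -3 - -9 = 6
dz = -7 - -6 = -1
dx^2 + dy^2 + dz^2 = 16 + 36 + 1 = 53
d = sqrt(53)
d = 7.2801
7.2801 units


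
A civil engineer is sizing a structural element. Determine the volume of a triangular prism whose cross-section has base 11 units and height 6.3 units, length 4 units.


Shape: triangular prism
Triangle base = 11 units, triangle height = 6.3 units, prism length L = 4 units
Formula: V = (1/2 * b * h_tri) * L
Cross-section area = 0.5 * 11 * 6.3 = 34.65
V = 34.65 * 4
V = 138.6
138.6 units^3


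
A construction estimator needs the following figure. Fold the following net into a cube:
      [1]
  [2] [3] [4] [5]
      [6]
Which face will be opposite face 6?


Net: cross layout. Take square 3 as the base (bottom).
Fold the four squares in the horizontal row up around 3: 2 -> left, 4 -> right, 5 wraps to the top.
Fold 1 and 6 up from 3: 1 -> back, 6 -> front.
Opposite pairs are therefore: (1, 6), (2, 4), (3, 5).
Face 6 is opposite face 1.
face 1


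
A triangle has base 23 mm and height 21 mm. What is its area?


Shape: triangle
Base b = 23 mm, Height h = 21 mm
Formula: A = (1/2) * b * h
A = 0.5 * 23 * 21
A = 0.5 * 483
A = 241.5
241.5 mm^2


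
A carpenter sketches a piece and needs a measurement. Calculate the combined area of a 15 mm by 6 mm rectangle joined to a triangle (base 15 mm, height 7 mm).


Composite shape: rectangle + triangle
Rectangle area = 15 * 6 = 90
Triangle area = 0.5 * 15 * 7 = 52.5
Total = 90 + 52.5
Total = 142.5
142.5 mm^2


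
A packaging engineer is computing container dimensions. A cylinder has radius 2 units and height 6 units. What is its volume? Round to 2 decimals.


Shape: cylinder
Radius r = 2 units, Height h = 6 units
Formula: V = pi * r^2 * h
r^2 = 4
V = pi * 4 * 6
V = 24 * pi
V = 75.4
75.4 units^3


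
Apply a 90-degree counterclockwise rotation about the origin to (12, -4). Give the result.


Transformation: rotation about the origin
Original point: (12, -4)
Rule for 90 deg counterclockwise: (x, y) -> (-y, x)
Apply: (12, -4) -> (4, 12)
(4, 12)


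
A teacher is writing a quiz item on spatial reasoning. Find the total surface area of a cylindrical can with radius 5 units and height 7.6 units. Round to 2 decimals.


Shape: closed cylinder
Radius r = 5 units, Height h = 7.6 units
Formula: SA = 2*pi*r^2 + 2*pi*r*h = 2*pi*r*(r + h)
r + h = 12.6
2 * r * (r + h) = 2 * 5 * 12.6 = 126
SA = 126 * pi
SA = 395.84
395.84 units^2


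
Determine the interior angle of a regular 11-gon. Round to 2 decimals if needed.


Shape: regular hendecagon (11 sides)
Formula: interior angle = (n - 2) * 180 / n
(n - 2) = 9
(n - 2) * 180 = 1620
angle = 1620 / 11
angle = 147.27
147.27 degrees


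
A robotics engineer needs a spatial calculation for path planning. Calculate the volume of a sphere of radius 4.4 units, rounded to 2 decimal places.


Shape: sphere
Radius r = 4.4 units
Formula: V = (4/3) * pi * r^3
r^3 = 85.184
(4/3) * 85.184 = 113.578667
V = 113.578667 * pi
V = 356.82
356.82 units^3


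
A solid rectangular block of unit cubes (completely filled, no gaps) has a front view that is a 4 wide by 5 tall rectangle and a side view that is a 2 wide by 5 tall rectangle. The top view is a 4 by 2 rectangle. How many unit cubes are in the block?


Orthographic views of a solid rectangular block:
Front view 4 x 5 -> length = 4, height = 5
Side view 2 x 5 -> width = 2, height = 5 (consistent)
Top view 4 x 2 -> confirms length = 4, width = 2
The block is 4 x 2 x 5.
Total unit cubes = 4 * 2 * 5 = 40
40 unit cubes


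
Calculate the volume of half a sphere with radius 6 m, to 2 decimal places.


Shape: hemisphere (half of a sphere)
Radius r = 6 m
Formula: V = (1/2) * (4/3) * pi * r^3 = (2/3) * pi * r^3
r^3 = 216
(2/3) * 216 = 144
V = 144 * pi
V = 452.39
452.39 m^3


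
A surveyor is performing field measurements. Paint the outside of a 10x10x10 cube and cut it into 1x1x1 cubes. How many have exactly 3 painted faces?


Large cube: 10 x 10 x 10, cut into unit cubes.
Cubes with 3 painted faces are at the corners. A cube always has 8 corners.
Count = 8
8 unit cubes


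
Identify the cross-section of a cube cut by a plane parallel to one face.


Solid: cube
Cutting plane: parallel to one face
Visualize the intersection of the plane with the solid's surface.
The boundary of the cut region is a square.
square


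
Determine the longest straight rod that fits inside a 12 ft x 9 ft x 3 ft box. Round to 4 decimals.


Shape: rectangular box (space diagonal)
l = 12 ft, w = 9 ft, h = 3 ft
Visualize: the diagonal of the base, then a right triangle with that diagonal and the height.
Formula: d = sqrt(l^2 + w^2 + h^2)
l^2 + w^2 + h^2 = 144 + 81 + 9 = 234
d = sqrt(234)
d = 15.2971
15.2971 ft


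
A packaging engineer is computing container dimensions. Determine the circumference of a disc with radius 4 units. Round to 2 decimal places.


Shape: circle
Radius r = 4 units
Formula: C = 2 * pi * r
C = 2 * pi * 4
C = 8 * pi
C = 25.13
25.13 units


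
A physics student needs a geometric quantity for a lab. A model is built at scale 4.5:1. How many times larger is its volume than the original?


Linear scale factor k = 4.5
Rule: under a linear scaling by k, volumes scale by k^3.
k^3 = 4.5 * 4.5 * 4.5
k^3 = 20.25 * 4.5
k^3 = 91.125
Volume scales by a factor of 91.125.
91.125 (dimensionless)


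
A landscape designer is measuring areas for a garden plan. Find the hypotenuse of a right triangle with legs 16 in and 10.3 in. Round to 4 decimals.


Shape: right triangle
Legs a = 16 in, b = 10.3 in
Formula: c = sqrt(a^2 + b^2)
a^2 = 256, b^2 = 106.09
a^2 + b^2 = 362.09
c = sqrt(362.09)
c = 19.0287
19.0287 in


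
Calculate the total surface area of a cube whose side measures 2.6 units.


Shape: cube
Side s = 2.6 units
A cube has 6 square faces.
Formula: SA = 6 * s^2
s^2 = 6.76
SA = 6 * 6.76
SA = 40.56
40.56 units^2


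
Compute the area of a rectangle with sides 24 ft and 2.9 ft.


Shape: rectangle
Length l = 24 ft, Width w = 2.9 ft
Formula: A = l * w
A = 24 * 2.9
A = 69.6
69.6 ft^2


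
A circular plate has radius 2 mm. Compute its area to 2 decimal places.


Shape: circle
Radius r = 2 mm
Formula: A = pi * r^2
r^2 = 2^2 = 4
A = pi * 4
A = 12.57
12.57 mm^2


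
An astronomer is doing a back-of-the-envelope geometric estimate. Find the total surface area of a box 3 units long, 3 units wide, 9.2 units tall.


Shape: rectangular prism
l = 3 units, w = 3 units, h = 9.2 units
Formula: SA = 2(lw + lh + wh)
lw = 9, lh = 27.6, wh = 27.6
lw + lh + wh = 64.2
SA = 2 * 64.2
SA = 128.4
128.4 units^2


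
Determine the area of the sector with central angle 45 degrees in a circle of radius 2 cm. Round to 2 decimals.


Shape: circular sector
Radius r = 2 cm, Angle = 45 degrees
Formula: A = (angle/360) * pi * r^2
r^2 = 4
Fraction of circle = 45/360
A = (45/360) * pi * 4
A = 0.5 * pi
A = 1.57
1.57 cm^2


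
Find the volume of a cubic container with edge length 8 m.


Shape: cube
Side s = 8 m
Formula: V = s^3
V = 8 * 8 * 8
V = 64 * 8
V = 512
512 m^3


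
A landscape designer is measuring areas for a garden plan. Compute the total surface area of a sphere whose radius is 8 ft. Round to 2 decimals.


Shape: sphere
Radius r = 8 ft
Formula: SA = 4 * pi * r^2
r^2 = 64
SA = 4 * pi * 64
SA = 256 * pi
SA = 804.25
804.25 ft^2


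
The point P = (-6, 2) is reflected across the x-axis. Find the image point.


Transformation: reflection
Original point: (-6, 2)
Rule for reflection over the x-axis: (x, y) -> (x, -y)
Apply: (-6, 2) -> (-6, -2)
(-6, -2)


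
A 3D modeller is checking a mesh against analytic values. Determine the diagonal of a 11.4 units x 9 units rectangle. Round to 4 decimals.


Shape: rectangle (diagonal via Pythagoras)
Sides: 11.4 units and 9 units
Formula: d = sqrt(l^2 + w^2)
l^2 = 129.96, w^2 = 81
l^2 + w^2 = 210.96
d = sqrt(210.96)
d = 14.5245
14.5245 units


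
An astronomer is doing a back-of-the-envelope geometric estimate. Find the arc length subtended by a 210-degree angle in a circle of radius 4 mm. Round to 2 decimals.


Shape: circular arc
Radius r = 4 mm, Angle = 210 degrees
Formula: L = (angle/360) * 2 * pi * r
2 * pi * r = 8 * pi
L = (210/360) * 8 * pi
L = 4.666667 * pi
L = 14.66
14.66 mm


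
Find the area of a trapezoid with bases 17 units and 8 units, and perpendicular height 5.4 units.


Shape: trapezoid
Parallel sides a = 17 units, b = 8 units; Height h = 5.4 units
Formula: A = (a + b) * h / 2
a + b = 17 + 8 = 25
A = 25 * 5.4 / 2
A = 135 / 2
A = 67.5
67.5 units^2


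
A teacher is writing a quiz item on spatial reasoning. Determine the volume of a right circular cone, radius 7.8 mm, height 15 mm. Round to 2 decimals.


Shape: cone
Radius r = 7.8 mm, Height h = 15 mm
Formula: V = (1/3) * pi * r^2 * h
r^2 = 60.84
pi * r^2 * h = pi * 60.84 * 15 = 912.6 * pi
V = 912.6 * pi / 3
V = 955.67
955.67 mm^3


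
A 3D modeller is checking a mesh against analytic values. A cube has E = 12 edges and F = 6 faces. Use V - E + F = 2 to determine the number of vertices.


Polyhedron: cube
Euler's formula for convex polyhedra: V - E + F = 2
Given: E = 12 edges and F = 6 faces
Solve for V:
V = 2 + E - F = 2 + 12 - 6 = 8
8 vertices


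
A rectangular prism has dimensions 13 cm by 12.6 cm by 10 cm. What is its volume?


Shape: rectangular prism
l = 13 cm, w = 12.6 cm, h = 10 cm
Formula: V = l * w * h
V = 13 * 12.6 * 10
V = 163.8 * 10
V = 1638
1638 cm^3


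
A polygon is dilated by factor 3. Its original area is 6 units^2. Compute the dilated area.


Linear scale factor k = 3
Original area = 6 units^2
Rule: under a linear scaling by k, areas scale by k^2.
k^2 = 3^2 = 9
New area = 6 * 9
New area = 54
54 units^2


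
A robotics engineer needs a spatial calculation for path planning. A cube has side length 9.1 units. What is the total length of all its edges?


Shape: cube
Side s = 9.1 units
A cube has 12 edges, all equal.
Formula: total edge length = 12 * s
Total = 12 * 9.1
Total = 109.2
109.2 units


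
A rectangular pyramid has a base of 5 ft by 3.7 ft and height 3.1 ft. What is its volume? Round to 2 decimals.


Shape: rectangular pyramid
Base: 5 ft x 3.7 ft, Height h = 3.1 ft
Formula: V = (1/3) * base_area * h
base_area = 5 * 3.7 = 18.5
base_area * h = 18.5 * 3.1 = 57.35
V = 57.35 / 3
V = 19.12
19.12 ft^3


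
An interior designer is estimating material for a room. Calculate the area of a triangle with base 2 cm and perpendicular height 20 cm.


Shape: triangle
Base b = 2 cm, Height h = 20 cm
Formula: A = (1/2) * b * h
A = 0.5 * 2 * 20
A = 0.5 * 40
A = 20
20 cm^2


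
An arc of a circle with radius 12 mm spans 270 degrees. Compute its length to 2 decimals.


Shape: circular arc
Radius r = 12 mm, Angle = 270 degrees
Formula: L = (angle/360) * 2 * pi * r
2 * pi * r = 24 * pi
L = (270/360) * 24 * pi
L = 18 * pi
L = 56.55
56.55 mm


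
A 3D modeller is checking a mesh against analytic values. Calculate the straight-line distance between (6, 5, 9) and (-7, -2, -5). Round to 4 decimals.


3D distance between two points
P1 = (6, 5, 9), P2 = (-7, -2, -5)
Formula: d = sqrt((x2-x1)^2 + (y2-y1)^2 + (z2-z1)^2)
dx = -7 - 6 = -13
dy = -2 - 5 = -7
dz = -5 - 9 = -14
dx^2 + dy^2 + dz^2 = 169 + 49 + 196 = 414
d = sqrt(414)
d = 20.347
20.347 units


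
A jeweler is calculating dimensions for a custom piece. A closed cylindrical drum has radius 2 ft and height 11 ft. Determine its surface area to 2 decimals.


Shape: closed cylinder
Radius r = 2 ft, Height h = 11 ft
Formula: SA = 2*pi*r^2 + 2*pi*r*h = 2*pi*r*(r + h)
r + h = 13
2 * r * (r + h) = 2 * 2 * 13 = 52
SA = 52 * pi
SA = 163.36
163.36 ft^2


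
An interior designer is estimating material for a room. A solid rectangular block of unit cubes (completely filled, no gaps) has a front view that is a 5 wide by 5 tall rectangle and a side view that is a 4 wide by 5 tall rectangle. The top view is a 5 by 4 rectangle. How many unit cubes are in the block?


Orthographic views of a solid rectangular block:
Front view 5 x 5 -> length = 5, height = 5
Side view 4 x 5 -> width = 4, height = 5 (consistent)
Top view 5 x 4 -> confirms length = 5, width = 4
The block is 5 x 4 x 5.
Total unit cubes = 5 * 4 * 5 = 100
100 unit cubes


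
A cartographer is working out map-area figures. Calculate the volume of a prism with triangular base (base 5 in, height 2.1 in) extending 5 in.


Shape: triangular prism
Triangle base = 5 in, triangle height = 2.1 in, prism length L = 5 in
Formula: V = (1/2 * b * h_tri) * L
Cross-section area = 0.5 * 5 * 2.1 = 5.25
V = 5.25 * 5
V = 26.25
26.25 in^3


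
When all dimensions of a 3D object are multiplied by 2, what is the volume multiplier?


Linear scale factor k = 2
Rule: under a linear scaling by k, volumes scale by k^3.
k^3 = 2 * 2 * 2
k^3 = 4 * 2
k^3 = 8
Volume scales by a factor of 8.
8 (dimensionless)


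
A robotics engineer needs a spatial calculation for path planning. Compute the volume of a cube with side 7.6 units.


Shape: cube
Side s = 7.6 units
Formula: V = s^3
V = 7.6 * 7.6 * 7.6
V = 57.76 * 7.6
V = 438.976
438.976 units^3


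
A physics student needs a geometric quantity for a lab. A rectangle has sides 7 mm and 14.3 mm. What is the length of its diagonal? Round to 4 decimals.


Shape: rectangle (diagonal via Pythagoras)
Sides: 7 mm and 14.3 mm
Formula: d = sqrt(l^2 + w^2)
l^2 = 49, w^2 = 204.49
l^2 + w^2 = 253.49
d = sqrt(253.49)
d = 15.9214
15.9214 mm


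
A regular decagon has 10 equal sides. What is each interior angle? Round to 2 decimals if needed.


Shape: regular decagon (10 sides)
Formula: interior angle = (n - 2) * 180 / n
(n - 2) = 8
(n - 2) * 180 = 1440
angle = 1440 / 10
angle = 144
144 degrees


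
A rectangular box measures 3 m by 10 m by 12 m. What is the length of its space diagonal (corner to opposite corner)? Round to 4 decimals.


Shape: rectangular box (space diagonal)
l = 3 m, w = 10 m, h = 12 m
Visualize: the diagonal of the base, then a right triangle with that diagonal and the height.
Formula: d = sqrt(l^2 + w^2 + h^2)
l^2 + w^2 + h^2 = 9 + 100 + 144 = 253
d = sqrt(253)
d = 15.906
15.906 m


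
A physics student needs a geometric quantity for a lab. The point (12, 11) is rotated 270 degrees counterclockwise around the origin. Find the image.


Transformation: rotation about the origin
Original point: (12, 11)
Rule for 270 deg counterclockwise: (x, y) -> (y, -x)
Apply: (12, 11) -> (11, -12)
(11, -12)


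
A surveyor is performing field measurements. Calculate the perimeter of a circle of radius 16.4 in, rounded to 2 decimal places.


Shape: circle
Radius r = 16.4 in
Formula: C = 2 * pi * r
C = 2 * pi * 16.4
C = 32.8 * pi
C = 103.04
103.04 in


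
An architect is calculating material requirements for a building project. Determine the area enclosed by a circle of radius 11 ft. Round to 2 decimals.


Shape: circle
Radius r = 11 ft
Formula: A = pi * r^2
r^2 = 11^2 = 121
A = pi * 121
A = 380.13
380.13 ft^2


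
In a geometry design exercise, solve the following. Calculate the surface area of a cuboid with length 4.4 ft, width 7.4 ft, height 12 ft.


Shape: rectangular prism
l = 4.4 ft, w = 7.4 ft, h = 12 ft
Formula: SA = 2(lw + lh + wh)
lw = 32.56, lh = 52.8, wh = 88.8
lw + lh + wh = 174.16
SA = 2 * 174.16
SA = 348.32
348.32 ft^2


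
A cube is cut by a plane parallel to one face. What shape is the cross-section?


Solid: cube
Cutting plane: parallel to one face
Visualize the intersection of the plane with the solid's surface.
The boundary of the cut region is a square.
square


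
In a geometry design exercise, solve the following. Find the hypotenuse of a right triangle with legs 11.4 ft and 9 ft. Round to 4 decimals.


Shape: right triangle
Legs a = 11.4 ft, b = 9 ft
Formula: c = sqrt(a^2 + b^2)
a^2 = 129.96, b^2 = 81
a^2 + b^2 = 210.96
c = sqrt(210.96)
c = 14.5245
14.5245 ft


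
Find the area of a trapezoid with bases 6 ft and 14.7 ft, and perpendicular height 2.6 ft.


Shape: trapezoid
Parallel sides a = 6 ft, b = 14.7 ft; Height h = 2.6 ft
Formula: A = (a + b) * h / 2
a + b = 6 + 14.7 = 20.7
A = 20.7 * 2.6 / 2
A = 53.82 / 2
A = 26.91
26.91 ft^2


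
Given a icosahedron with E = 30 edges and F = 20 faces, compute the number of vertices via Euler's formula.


Polyhedron: icosahedron
Euler's formula for convex polyhedra: V - E + F = 2
Given: E = 30 edges and F = 20 faces
Solve for V:
V = 2 + E - F = 2 + 30 - 20 = 12
12 vertices


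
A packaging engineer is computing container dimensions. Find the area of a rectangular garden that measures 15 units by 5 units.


Shape: rectangle
Length l = 15 units, Width w = 5 units
Formula: A = l * w
A = 15 * 5
A = 75
75 units^2


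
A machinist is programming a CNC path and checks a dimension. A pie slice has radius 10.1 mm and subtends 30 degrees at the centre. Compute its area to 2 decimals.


Shape: circular sector
Radius r = 10.1 mm, Angle = 30 degrees
Formula: A = (angle/360) * pi * r^2
r^2 = 102.01
Fraction of circle = 30/360
A = (30/360) * pi * 102.01
A = 8.500833 * pi
A = 26.71
26.71 mm^2


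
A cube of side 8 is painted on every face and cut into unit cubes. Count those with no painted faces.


Large cube: 8 x 8 x 8, cut into unit cubes.
n = 8, so n - 2 = 6
Unpainted cubes form the interior (n - 2)^3 block.
(n - 2)^3 = 6^3 = 216
216 unit cubes


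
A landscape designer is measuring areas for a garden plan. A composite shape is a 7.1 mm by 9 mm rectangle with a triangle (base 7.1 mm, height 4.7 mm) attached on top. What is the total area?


Composite shape: rectangle + triangle
Rectangle area = 7.1 * 9 = 63.9
Triangle area = 0.5 * 7.1 * 4.7 = 16.685
Total = 63.9 + 16.685
Total = 80.585
80.585 mm^2


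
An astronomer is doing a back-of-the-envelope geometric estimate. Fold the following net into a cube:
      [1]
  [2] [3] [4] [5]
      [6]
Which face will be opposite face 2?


Net: cross layout. Take square 3 as the base (bottom).
Fold the four squares in the horizontal row up around 3: 2 -> left, 4 -> right, 5 wraps to the top.
Fold 1 and 6 up from 3: 1 -> back, 6 -> front.
Opposite pairs are therefore: (1, 6), (2, 4), (3, 5).
Face 2 is opposite face 4.
face 4


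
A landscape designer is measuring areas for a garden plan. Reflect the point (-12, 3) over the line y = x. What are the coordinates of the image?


Transformation: reflection
Original point: (-12, 3)
Rule for reflection over y = x: (x, y) -> (y, x)
Apply: (-12, 3) -> (3, -12)
(3, -12)


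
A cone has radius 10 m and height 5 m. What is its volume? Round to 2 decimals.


Shape: cone
Radius r = 10 m, Height h = 5 m
Formula: V = (1/3) * pi * r^2 * h
r^2 = 100
pi * r^2 * h = pi * 100 * 5 = 500 * pi
V = 500 * pi / 3
V = 523.6
523.6 m^3


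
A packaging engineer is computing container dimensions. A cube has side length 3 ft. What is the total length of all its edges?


Shape: cube
Side s = 3 ft
A cube has 12 edges, all equal.
Formula: total edge length = 12 * s
Total = 12 * 3
Total = 36
36 ft


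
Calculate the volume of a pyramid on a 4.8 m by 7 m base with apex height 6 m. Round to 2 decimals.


Shape: rectangular pyramid
Base: 4.8 m x 7 m, Height h = 6 m
Formula: V = (1/3) * base_area * h
base_area = 4.8 * 7 = 33.6
base_area * h = 33.6 * 6 = 201.6
V = 201.6 / 3
V = 67.2
67.2 m^3


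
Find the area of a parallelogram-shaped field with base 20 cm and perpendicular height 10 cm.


Shape: parallelogram
Base b = 20 cm, Height h = 10 cm
Formula: A = b * h
A = 20 * 10
A = 200
200 cm^2


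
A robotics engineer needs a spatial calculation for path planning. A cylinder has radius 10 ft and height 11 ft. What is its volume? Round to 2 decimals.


Shape: cylinder
Radius r = 10 ft, Height h = 11 ft
Formula: V = pi * r^2 * h
r^2 = 100
V = pi * 100 * 11
V = 1100 * pi
V = 3455.75
3455.75 ft^3


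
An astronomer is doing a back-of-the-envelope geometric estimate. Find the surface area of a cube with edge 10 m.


Shape: cube
Side s = 10 m
A cube has 6 square faces.
Formula: SA = 6 * s^2
s^2 = 100
SA = 6 * 100
SA = 600
600 m^2


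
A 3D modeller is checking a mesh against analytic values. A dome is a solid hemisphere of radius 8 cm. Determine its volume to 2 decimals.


Shape: hemisphere (half of a sphere)
Radius r = 8 cm
Formula: V = (1/2) * (4/3) * pi * r^3 = (2/3) * pi * r^3
r^3 = 512
(2/3) * 512 = 341.333333
V = 341.333333 * pi
V = 1072.33
1072.33 cm^3


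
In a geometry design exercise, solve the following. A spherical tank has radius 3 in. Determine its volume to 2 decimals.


Shape: sphere
Radius r = 3 in
Formula: V = (4/3) * pi * r^3
r^3 = 27
(4/3) * 27 = 36
V = 36 * pi
V = 113.1
113.1 in^3


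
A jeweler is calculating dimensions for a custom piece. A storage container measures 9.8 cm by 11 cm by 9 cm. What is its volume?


Shape: rectangular prism
l = 9.8 cm, w = 11 cm, h = 9 cm
Formula: V = l * w * h
V = 9.8 * 11 * 9
V = 107.8 * 9
V = 970.2
970.2 cm^3


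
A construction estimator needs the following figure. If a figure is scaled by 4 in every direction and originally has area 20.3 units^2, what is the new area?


Linear scale factor k = 4
Original area = 20.3 units^2
Rule: under a linear scaling by k, areas scale by k^2.
k^2 = 4^2 = 16
New area = 20.3 * 16
New area = 324.8
324.8 units^2


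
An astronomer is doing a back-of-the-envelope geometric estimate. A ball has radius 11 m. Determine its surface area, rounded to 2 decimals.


Shape: sphere
Radius r = 11 m
Formula: SA = 4 * pi * r^2
r^2 = 121
SA = 4 * pi * 121
SA = 484 * pi
SA = 1520.53
1520.53 m^2


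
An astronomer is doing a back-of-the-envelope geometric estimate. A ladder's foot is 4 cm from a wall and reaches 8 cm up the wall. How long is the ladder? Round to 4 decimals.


Shape: right triangle
Legs a = 4 cm, b = 8 cm
Formula: c = sqrt(a^2 + b^2)
a^2 = 16, b^2 = 64
a^2 + b^2 = 80
c = sqrt(80)
c = 8.9443
8.9443 cm


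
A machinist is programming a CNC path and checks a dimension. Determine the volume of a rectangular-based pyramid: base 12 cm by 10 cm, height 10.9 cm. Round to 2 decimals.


Shape: rectangular pyramid
Base: 12 cm x 10 cm, Height h = 10.9 cm
Formula: V = (1/3) * base_area * h
base_area = 12 * 10 = 120
base_area * h = 120 * 10.9 = 1308
V = 1308 / 3
V = 436
436 cm^3


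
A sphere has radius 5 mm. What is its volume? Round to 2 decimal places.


Shape: sphere
Radius r = 5 mm
Formula: V = (4/3) * pi * r^3
r^3 = 125
(4/3) * 125 = 166.666667
V = 166.666667 * pi
V = 523.6
523.6 mm^3


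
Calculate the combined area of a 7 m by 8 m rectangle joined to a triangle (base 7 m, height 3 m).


Composite shape: rectangle + triangle
Rectangle area = 7 * 8 = 56
Triangle area = 0.5 * 7 * 3 = 10.5
Total = 56 + 10.5
Total = 66.5
66.5 m^2


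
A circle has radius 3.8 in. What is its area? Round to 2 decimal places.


Shape: circle
Radius r = 3.8 in
Formula: A = pi * r^2
r^2 = 3.8^2 = 14.44
A = pi * 14.44
A = 45.36
45.36 in^2


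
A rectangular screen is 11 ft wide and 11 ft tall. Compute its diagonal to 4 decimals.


Shape: rectangle (diagonal via Pythagoras)
Sides: 11 ft and 11 ft
Formula: d = sqrt(l^2 + w^2)
l^2 = 121, w^2 = 121
l^2 + w^2 = 242
d = sqrt(242)
d = 15.5563
15.5563 ft


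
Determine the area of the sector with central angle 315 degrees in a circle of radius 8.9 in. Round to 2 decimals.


Shape: circular sector
Radius r = 8.9 in, Angle = 315 degrees
Formula: A = (angle/360) * pi * r^2
r^2 = 79.21
Fraction of circle = 315/360
A = (315/360) * pi * 79.21
A = 69.30875 * pi
A = 217.74
217.74 in^2


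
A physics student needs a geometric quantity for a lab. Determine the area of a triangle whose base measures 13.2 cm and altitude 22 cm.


Shape: triangle
Base b = 13.2 cm, Height h = 22 cm
Formula: A = (1/2) * b * h
A = 0.5 * 13.2 * 22
A = 0.5 * 290.4
A = 145.2
145.2 cm^2


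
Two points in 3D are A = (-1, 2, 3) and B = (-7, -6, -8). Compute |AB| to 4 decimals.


3D distance between two points
P1 = (-1, 2, 3), P2 = (-7, -6, -8)
Formula: d = sqrt((x2-x1)^2 + (y2-y1)^2 + (z2-z1)^2)
dx = -7 - -1 = -6
dy = -6 - 2 = -8
dz = -8 - 3 = -11
dx^2 + dy^2 + dz^2 = 36 + 64 + 121 = 221
d = sqrt(221)
d = 14.8661
14.8661 units
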